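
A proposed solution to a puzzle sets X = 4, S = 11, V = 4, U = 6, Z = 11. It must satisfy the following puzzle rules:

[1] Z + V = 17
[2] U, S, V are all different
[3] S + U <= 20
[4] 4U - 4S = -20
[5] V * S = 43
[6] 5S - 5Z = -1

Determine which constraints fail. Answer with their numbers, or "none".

The assignment fails constraints 1, 5, 6.

[1] Z + V = 11 + 4 = 15, not 17 — fails.
[2] values 6, 11, 4 are pairwise distinct — holds.
[3] S + U = 11 + 6 = 17; 17 ≤ 20 — holds.
[4] 4U - 4S = 4(6) - 4(11) = -20 — holds.
[5] V * S = 4 * 11 = 44, not 43 — fails.
[6] 5S - 5Z = 5(11) - 5(11) = 0, not -1 — fails.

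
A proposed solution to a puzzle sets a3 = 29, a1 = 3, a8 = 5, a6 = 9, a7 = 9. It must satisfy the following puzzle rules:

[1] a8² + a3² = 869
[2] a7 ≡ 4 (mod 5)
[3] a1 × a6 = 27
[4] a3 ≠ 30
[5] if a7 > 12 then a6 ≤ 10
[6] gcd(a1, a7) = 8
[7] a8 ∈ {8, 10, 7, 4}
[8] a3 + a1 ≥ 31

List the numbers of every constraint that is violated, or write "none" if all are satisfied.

[1] a8² + a3² = 5² + 29² = 25 + 841 = 866, not 869  false
[2] 9 mod 5 = 4  true
[3] a1 × a6 = 3 × 9 = 27  true
[4] a3 = 29, and 29 ≠ 30  true
[5] a7 = 9, not > 12; antecedent false, conditional vacuously true  true
[6] gcd(3, 9) = 3, not 8  false
[7] a8 = 5 is not in {8, 10, 7, 4}  false
[8] a3 + a1 = 29 + 3 = 32; 32 ≥ 31  true

The assignment fails constraints 1, 6, and 7.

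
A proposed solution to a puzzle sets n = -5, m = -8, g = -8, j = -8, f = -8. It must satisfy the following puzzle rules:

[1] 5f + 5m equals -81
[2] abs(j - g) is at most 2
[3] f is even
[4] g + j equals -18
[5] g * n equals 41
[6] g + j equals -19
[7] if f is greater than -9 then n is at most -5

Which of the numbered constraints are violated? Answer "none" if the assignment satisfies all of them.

[1] 5f + 5m = 5(-8) + 5(-8) = -80, not -81 — violated.
[2] abs(-8 - (-8)) = 0; 0 ≤ 2 — OK.
[3] f = -8 is even — OK.
[4] g + j = -8 + (-8) = -16, not -18 — violated.
[5] g * n = -8 * (-5) = 40, not 41 — violated.
[6] g + j = -8 + (-8) = -16, not -19 — violated.
[7] f = -8 > -9, so we need n ≤ -5; n = -5 ≤ -5 — OK.

No — constraints 1, 4, 5, and 6 are not satisfied.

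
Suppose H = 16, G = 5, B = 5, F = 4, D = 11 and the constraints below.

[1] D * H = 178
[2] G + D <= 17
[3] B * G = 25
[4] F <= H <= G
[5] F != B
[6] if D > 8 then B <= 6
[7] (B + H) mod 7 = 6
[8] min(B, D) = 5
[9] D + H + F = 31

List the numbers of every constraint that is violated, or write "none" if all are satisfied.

Violated: 1, 4, and 7.

[1] D * H = 11 * 16 = 176, not 178  ✗
[2] G + D = 5 + 11 = 16; 16 ≤ 17  ✓
[3] B * G = 5 * 5 = 25  ✓
[4] values 4, 16, 5; H = 16 is not <= G = 5  ✗
[5] F = 4, B = 5; distinct  ✓
[6] D = 11 > 8, so we need B ≤ 6; B = 5 ≤ 6  ✓
[7] B + H = 21; 21 mod 7 = 0, not 6  ✗
[8] min(5, 11) = 5  ✓
[9] D + H + F = 11 + 16 + 4 = 31  ✓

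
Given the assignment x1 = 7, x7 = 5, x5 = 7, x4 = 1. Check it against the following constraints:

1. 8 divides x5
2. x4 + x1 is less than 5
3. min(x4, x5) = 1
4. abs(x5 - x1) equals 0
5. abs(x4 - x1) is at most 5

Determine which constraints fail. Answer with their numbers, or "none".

1. 7 = 8*0 + 7, so 8 does not divide 7  no
2. x4 + x1 = 1 + 7 = 8; 8 ≥ 5, bound 5 not met  no
3. min(1, 7) = 1  yes
4. abs(7 - 7) = 0  yes
5. abs(1 - 7) = 6; 6 > 5, exceeds bound 5  no

The assignment fails constraints 1, 2, 5.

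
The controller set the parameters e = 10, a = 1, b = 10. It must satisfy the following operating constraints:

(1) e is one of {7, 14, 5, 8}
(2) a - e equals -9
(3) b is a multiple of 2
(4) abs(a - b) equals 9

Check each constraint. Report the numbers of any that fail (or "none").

No — constraint 1 is not satisfied.

(1) e = 10 is not in {7, 14, 5, 8}  ✘
(2) a - e = 1 - 10 = -9  ✔
(3) 10 / 2 = 5, so 2 divides 10  ✔
(4) abs(1 - 10) = 9  ✔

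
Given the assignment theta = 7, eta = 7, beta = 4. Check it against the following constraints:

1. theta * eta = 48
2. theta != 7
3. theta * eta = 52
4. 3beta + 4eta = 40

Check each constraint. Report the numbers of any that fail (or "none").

1. theta * eta = 7 * 7 = 49, not 48 — does not hold.
2. theta = 7, but 7 is required to differ — does not hold.
3. theta * eta = 7 * 7 = 49, not 52 — does not hold.
4. 3beta + 4eta = 3(4) + 4(7) = 40 — holds.

The assignment fails constraints 1, 2, 3.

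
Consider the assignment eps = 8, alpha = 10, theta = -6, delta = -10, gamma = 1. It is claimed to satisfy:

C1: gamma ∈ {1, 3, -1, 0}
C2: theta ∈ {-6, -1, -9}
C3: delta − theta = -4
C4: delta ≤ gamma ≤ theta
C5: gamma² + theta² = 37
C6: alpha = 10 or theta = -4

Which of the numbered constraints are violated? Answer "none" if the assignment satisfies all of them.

Constraint 4 is violated.

C1: gamma = 1 is in {1, 3, -1, 0} — holds.
C2: theta = -6 is in {-6, -1, -9} — holds.
C3: delta − theta = -10 − (-6) = -4 — holds.
C4: values -10, 1, -6; gamma = 1 is not ≤ theta = -6 — does not hold.
C5: gamma² + theta² = 1² + (-6)² = 1 + 36 = 37 — holds.
C6: alpha = 10 = 10 (first disjunct) — holds.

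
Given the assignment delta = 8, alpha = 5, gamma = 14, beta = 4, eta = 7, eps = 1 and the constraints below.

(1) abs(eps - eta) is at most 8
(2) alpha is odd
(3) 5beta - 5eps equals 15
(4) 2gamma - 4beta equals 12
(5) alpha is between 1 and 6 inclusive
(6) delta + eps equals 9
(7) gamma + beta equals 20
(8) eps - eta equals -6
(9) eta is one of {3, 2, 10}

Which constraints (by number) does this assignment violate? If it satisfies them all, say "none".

Constraints 7 and 9 are violated.

(1) abs(1 - 7) = 6; 6 ≤ 8  ✓
(2) alpha = 5 is odd  ✓
(3) 5beta - 5eps = 5(4) - 5(1) = 15  ✓
(4) 2gamma - 4beta = 2(14) - 4(4) = 12  ✓
(5) alpha = 5 lies in [1, 6]  ✓
(6) delta + eps = 8 + 1 = 9  ✓
(7) gamma + beta = 14 + 4 = 18, not 20  ✗
(8) eps - eta = 1 - 7 = -6  ✓
(9) eta = 7 is not in {3, 2, 10}  ✗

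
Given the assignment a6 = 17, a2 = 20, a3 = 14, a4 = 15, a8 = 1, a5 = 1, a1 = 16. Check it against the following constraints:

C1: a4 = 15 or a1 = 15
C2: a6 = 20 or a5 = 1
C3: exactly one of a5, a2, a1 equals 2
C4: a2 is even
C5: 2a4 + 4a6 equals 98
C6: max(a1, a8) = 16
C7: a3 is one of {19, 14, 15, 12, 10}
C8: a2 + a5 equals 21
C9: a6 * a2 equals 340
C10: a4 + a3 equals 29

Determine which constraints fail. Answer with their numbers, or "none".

Constraint 3 is violated.

C1: a4 = 15 = 15 (first disjunct)  true
C2: a6 = 17 ≠ 20, but a5 = 1 = 1 (second disjunct)  true
C3: a5=1, a2=20, a1=16; 0 of them equal 2, not exactly one  false
C4: a2 = 20 is even  true
C5: 2a4 + 4a6 = 2(15) + 4(17) = 98  true
C6: max(16, 1) = 16  true
C7: a3 = 14 is in {19, 14, 15, 12, 10}  true
C8: a2 + a5 = 20 + 1 = 21  true
C9: a6 * a2 = 17 * 20 = 340  true
C10: a4 + a3 = 15 + 14 = 29  true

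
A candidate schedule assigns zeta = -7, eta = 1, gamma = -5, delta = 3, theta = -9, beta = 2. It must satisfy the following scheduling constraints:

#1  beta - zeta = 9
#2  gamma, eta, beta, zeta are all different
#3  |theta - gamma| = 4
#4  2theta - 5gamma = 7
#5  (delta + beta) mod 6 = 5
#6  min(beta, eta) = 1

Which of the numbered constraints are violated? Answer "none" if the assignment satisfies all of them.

#1 beta - zeta = 2 - (-7) = 9 — OK.
#2 values -5, 1, 2, -7 are pairwise distinct — OK.
#3 |-9 - (-5)| = 4 — OK.
#4 2theta - 5gamma = 2(-9) - 5(-5) = 7 — OK.
#5 delta + beta = 5; 5 mod 6 = 5 — OK.
#6 min(2, 1) = 1 — OK.

The assignment satisfies every constraint.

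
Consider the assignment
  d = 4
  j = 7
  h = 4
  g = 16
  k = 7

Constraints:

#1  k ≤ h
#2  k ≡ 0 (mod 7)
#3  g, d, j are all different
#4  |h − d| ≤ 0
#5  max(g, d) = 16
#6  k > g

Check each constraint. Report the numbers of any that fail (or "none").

Violated: 1 and 6.

#1 k = 7, h = 4; 7 > 4 (want ≤) — violated.
#2 7 mod 7 = 0 — satisfied.
#3 values 16, 4, 7 are pairwise distinct — satisfied.
#4 |4 − 4| = 0; 0 ≤ 0 — satisfied.
#5 max(16, 4) = 16 — satisfied.
#6 k = 7, g = 16; 7 ≤ 16 (want >) — violated.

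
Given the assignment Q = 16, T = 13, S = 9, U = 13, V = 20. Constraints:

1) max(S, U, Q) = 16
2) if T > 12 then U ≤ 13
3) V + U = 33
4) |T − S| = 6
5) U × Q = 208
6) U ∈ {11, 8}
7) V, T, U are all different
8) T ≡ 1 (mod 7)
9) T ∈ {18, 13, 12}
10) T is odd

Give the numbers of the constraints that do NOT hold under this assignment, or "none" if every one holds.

1) max(9, 13, 16) = 16  ✔
2) T = 13 > 12, so we need U ≤ 13; U = 13 ≤ 13  ✔
3) V + U = 20 + 13 = 33  ✔
4) |13 − 9| = 4, not 6  ✘
5) U × Q = 13 × 16 = 208  ✔
6) U = 13 is not in {11, 8}  ✘
7) T = U = 13, not all different  ✘
8) 13 mod 7 = 6, not 1  ✘
9) T = 13 is in {18, 13, 12}  ✔
10) T = 13 is odd  ✔

The assignment fails constraints 4, 6, 7, and 8.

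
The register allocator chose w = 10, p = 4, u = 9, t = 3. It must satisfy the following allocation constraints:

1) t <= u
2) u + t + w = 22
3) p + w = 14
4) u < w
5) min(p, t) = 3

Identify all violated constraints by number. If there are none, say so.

All constraints are satisfied.

1) t = 3, u = 9; 3 ≤ 9 — holds.
2) u + t + w = 9 + 3 + 10 = 22 — holds.
3) p + w = 4 + 10 = 14 — holds.
4) u = 9, w = 10; 9 < 10 — holds.
5) min(4, 3) = 3 — holds.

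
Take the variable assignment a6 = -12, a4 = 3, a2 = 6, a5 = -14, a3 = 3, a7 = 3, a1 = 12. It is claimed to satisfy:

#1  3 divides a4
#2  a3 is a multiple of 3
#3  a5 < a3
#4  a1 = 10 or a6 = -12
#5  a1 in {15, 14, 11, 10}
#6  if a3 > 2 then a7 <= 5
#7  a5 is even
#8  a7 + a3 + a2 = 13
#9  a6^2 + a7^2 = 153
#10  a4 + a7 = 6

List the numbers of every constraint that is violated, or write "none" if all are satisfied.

#1 3 / 3 = 1, so 3 divides 3 — holds.
#2 3 / 3 = 1, so 3 divides 3 — holds.
#3 a5 = -14, a3 = 3; -14 < 3 — holds.
#4 a1 = 12 ≠ 10, but a6 = -12 = -12 (second disjunct) — holds.
#5 a1 = 12 is not in {15, 14, 11, 10} — does not hold.
#6 a3 = 3 > 2, so we need a7 ≤ 5; a7 = 3 ≤ 5 — holds.
#7 a5 = -14 is even — holds.
#8 a7 + a3 + a2 = 3 + 3 + 6 = 12, not 13 — does not hold.
#9 a6^2 + a7^2 = (-12)^2 + 3^2 = 144 + 9 = 153 — holds.
#10 a4 + a7 = 3 + 3 = 6 — holds.

The assignment fails constraints 5 and 8.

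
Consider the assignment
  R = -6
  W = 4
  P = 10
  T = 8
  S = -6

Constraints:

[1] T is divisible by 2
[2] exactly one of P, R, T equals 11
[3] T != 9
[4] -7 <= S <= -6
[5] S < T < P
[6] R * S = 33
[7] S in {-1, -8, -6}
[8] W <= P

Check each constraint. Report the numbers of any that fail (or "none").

Constraints 2 and 6 are violated.

[1] 8 / 2 = 4, so 2 divides 8 — holds.
[2] P=10, R=-6, T=8; 0 of them equal 11, not exactly one — fails.
[3] T = 8, and 8 ≠ 9 — holds.
[4] S = -6 lies in [-7, -6] — holds.
[5] values -6 < 8 < 10 — holds.
[6] R * S = -6 * (-6) = 36, not 33 — fails.
[7] S = -6 is in {-1, -8, -6} — holds.
[8] W = 4, P = 10; 4 ≤ 10 — holds.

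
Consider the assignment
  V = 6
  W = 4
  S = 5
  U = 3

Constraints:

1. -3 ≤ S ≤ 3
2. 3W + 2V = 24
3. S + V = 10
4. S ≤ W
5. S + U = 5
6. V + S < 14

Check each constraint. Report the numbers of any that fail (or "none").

1. S = 5 is outside [-3, 3]  ✗
2. 3W + 2V = 3(4) + 2(6) = 24  ✓
3. S + V = 5 + 6 = 11, not 10  ✗
4. S = 5, W = 4; 5 > 4 (want ≤)  ✗
5. S + U = 5 + 3 = 8, not 5  ✗
6. V + S = 6 + 5 = 11; 11 < 14  ✓

Constraints 1, 3, 4, and 5 do not hold.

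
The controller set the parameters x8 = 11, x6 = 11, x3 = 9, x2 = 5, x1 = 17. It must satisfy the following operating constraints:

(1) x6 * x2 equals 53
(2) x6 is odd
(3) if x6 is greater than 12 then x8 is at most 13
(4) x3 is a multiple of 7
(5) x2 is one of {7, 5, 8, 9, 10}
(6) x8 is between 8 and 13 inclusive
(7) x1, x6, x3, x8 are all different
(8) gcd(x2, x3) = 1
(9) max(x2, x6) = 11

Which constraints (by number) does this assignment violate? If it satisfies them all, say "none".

Constraints 1, 4, and 7 are violated.

(1) x6 * x2 = 11 * 5 = 55, not 53 — violated.
(2) x6 = 11 is odd — satisfied.
(3) x6 = 11, not > 12; antecedent false, conditional vacuously true — satisfied.
(4) 9 = 7*1 + 2, so 7 does not divide 9 — violated.
(5) x2 = 5 is in {7, 5, 8, 9, 10} — satisfied.
(6) x8 = 11 lies in [8, 13] — satisfied.
(7) x6 = x8 = 11, not all different — violated.
(8) gcd(5, 9) = 1 — satisfied.
(9) max(5, 11) = 11 — satisfied.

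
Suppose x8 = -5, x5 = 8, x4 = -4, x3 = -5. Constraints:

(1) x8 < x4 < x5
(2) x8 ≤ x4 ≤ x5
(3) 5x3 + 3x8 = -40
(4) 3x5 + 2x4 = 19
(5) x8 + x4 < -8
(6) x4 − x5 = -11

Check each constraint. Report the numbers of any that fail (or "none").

Constraints 4 and 6 do not hold.

(1) values -5 < -4 < 8  ✔
(2) values -5 ≤ -4 ≤ 8  ✔
(3) 5x3 + 3x8 = 5(-5) + 3(-5) = -40  ✔
(4) 3x5 + 2x4 = 3(8) + 2(-4) = 16, not 19  ✘
(5) x8 + x4 = -5 + (-4) = -9; -9 < -8  ✔
(6) x4 − x5 = -4 − 8 = -12, not -11  ✘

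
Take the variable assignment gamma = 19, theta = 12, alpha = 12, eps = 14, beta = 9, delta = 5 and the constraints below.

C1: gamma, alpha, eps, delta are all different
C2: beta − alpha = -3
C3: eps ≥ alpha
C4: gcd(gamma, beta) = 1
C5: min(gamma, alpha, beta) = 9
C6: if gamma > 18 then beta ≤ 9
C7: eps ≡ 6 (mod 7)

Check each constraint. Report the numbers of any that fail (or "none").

C1: values 19, 12, 14, 5 are pairwise distinct — holds.
C2: beta − alpha = 9 − 12 = -3 — holds.
C3: eps = 14, alpha = 12; 14 ≥ 12 — holds.
C4: gcd(19, 9) = 1 — holds.
C5: min(19, 12, 9) = 9 — holds.
C6: gamma = 19 > 18, so we need beta ≤ 9; beta = 9 ≤ 9 — holds.
C7: 14 mod 7 = 0, not 6 — fails.

Violated: 7.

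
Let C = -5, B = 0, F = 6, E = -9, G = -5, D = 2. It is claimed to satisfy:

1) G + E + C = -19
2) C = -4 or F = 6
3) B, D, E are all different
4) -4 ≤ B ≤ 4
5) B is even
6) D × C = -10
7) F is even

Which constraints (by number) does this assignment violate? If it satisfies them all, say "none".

Yes — all constraints hold.

1) G + E + C = -5 + (-9) + (-5) = -19  OK
2) C = -5 ≠ -4, but F = 6 = 6 (second disjunct)  OK
3) values 0, 2, -9 are pairwise distinct  OK
4) B = 0 lies in [-4, 4]  OK
5) B = 0 is even  OK
6) D × C = 2 × (-5) = -10  OK
7) F = 6 is even  OK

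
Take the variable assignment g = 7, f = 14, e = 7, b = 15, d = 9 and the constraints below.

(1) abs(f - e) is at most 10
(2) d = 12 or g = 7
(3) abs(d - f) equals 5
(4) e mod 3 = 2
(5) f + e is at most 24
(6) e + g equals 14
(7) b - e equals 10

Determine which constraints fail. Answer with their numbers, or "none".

The assignment fails constraints 4 and 7.

(1) abs(14 - 7) = 7; 7 ≤ 10 — OK.
(2) d = 9 ≠ 12, but g = 7 = 7 (second disjunct) — OK.
(3) abs(9 - 14) = 5 — OK.
(4) 7 mod 3 = 1, not 2 — violated.
(5) f + e = 14 + 7 = 21; 21 ≤ 24 — OK.
(6) e + g = 7 + 7 = 14 — OK.
(7) b - e = 15 - 7 = 8, not 10 — violated.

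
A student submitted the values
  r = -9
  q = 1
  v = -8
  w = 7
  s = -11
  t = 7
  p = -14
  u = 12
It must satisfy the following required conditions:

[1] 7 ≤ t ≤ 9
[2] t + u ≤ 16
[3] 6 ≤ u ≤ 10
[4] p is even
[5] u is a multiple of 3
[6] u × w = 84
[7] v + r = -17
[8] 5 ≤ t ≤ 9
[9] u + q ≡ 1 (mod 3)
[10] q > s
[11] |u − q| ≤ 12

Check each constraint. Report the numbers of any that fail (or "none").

[1] t = 7 lies in [7, 9] — holds.
[2] t + u = 7 + 12 = 19; 19 > 16, bound 16 not met — does not hold.
[3] u = 12 is outside [6, 10] — does not hold.
[4] p = -14 is even — holds.
[5] 12 / 3 = 4, so 3 divides 12 — holds.
[6] u × w = 12 × 7 = 84 — holds.
[7] v + r = -8 + (-9) = -17 — holds.
[8] t = 7 lies in [5, 9] — holds.
[9] u + q = 13; 13 mod 3 = 1 — holds.
[10] q = 1, s = -11; 1 > -11 — holds.
[11] |12 − 1| = 11; 11 ≤ 12 — holds.

Violated: 2 and 3.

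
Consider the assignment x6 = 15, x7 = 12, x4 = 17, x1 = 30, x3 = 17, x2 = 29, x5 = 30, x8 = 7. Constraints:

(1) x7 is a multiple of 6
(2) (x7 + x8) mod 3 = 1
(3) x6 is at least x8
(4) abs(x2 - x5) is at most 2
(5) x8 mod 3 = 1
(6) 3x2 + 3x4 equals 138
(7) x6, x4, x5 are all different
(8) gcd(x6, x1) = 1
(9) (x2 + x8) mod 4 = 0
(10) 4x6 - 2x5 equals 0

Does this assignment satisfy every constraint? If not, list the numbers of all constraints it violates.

The assignment fails constraint 8.

(1) 12 / 6 = 2, so 6 divides 12 — holds.
(2) x7 + x8 = 19; 19 mod 3 = 1 — holds.
(3) x6 = 15, x8 = 7; 15 ≥ 7 — holds.
(4) abs(29 - 30) = 1; 1 ≤ 2 — holds.
(5) 7 mod 3 = 1 — holds.
(6) 3x2 + 3x4 = 3(29) + 3(17) = 138 — holds.
(7) values 15, 17, 30 are pairwise distinct — holds.
(8) gcd(15, 30) = 15, not 1 — fails.
(9) x2 + x8 = 36; 36 mod 4 = 0 — holds.
(10) 4x6 - 2x5 = 4(15) - 2(30) = 0 — holds.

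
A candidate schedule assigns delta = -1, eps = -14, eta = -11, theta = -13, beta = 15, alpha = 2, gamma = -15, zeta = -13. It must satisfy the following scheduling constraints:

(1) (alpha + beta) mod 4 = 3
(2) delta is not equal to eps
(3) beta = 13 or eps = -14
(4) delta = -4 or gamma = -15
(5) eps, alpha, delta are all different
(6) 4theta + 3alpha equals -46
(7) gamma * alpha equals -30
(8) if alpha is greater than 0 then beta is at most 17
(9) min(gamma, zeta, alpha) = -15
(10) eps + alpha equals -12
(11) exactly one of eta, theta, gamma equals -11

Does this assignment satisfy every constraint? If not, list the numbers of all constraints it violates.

(1) alpha + beta = 17; 17 mod 4 = 1, not 3  no
(2) delta = -1, eps = -14; distinct  yes
(3) beta = 15 ≠ 13, but eps = -14 = -14 (second disjunct)  yes
(4) delta = -1 ≠ -4, but gamma = -15 = -15 (second disjunct)  yes
(5) values -14, 2, -1 are pairwise distinct  yes
(6) 4theta + 3alpha = 4(-13) + 3(2) = -46  yes
(7) gamma * alpha = -15 * 2 = -30  yes
(8) alpha = 2 > 0, so we need beta ≤ 17; beta = 15 ≤ 17  yes
(9) min(-15, -13, 2) = -15  yes
(10) eps + alpha = -14 + 2 = -12  yes
(11) eta=-11, theta=-13, gamma=-15; 1 of them equals -11  yes

Violated: 1.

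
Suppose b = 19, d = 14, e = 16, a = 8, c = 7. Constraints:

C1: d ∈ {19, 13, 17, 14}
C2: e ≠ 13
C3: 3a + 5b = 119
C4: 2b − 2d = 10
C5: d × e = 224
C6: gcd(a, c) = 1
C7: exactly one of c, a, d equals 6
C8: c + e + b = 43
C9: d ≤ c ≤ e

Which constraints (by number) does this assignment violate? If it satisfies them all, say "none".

C1: d = 14 is in {19, 13, 17, 14}  ✔
C2: e = 16, and 16 ≠ 13  ✔
C3: 3a + 5b = 3(8) + 5(19) = 119  ✔
C4: 2b − 2d = 2(19) − 2(14) = 10  ✔
C5: d × e = 14 × 16 = 224  ✔
C6: gcd(8, 7) = 1  ✔
C7: c=7, a=8, d=14; 0 of them equal 6, not exactly one  ✘
C8: c + e + b = 7 + 16 + 19 = 42, not 43  ✘
C9: values 14, 7, 16; d = 14 is not ≤ c = 7  ✘

No — constraints 7, 8, and 9 are not satisfied.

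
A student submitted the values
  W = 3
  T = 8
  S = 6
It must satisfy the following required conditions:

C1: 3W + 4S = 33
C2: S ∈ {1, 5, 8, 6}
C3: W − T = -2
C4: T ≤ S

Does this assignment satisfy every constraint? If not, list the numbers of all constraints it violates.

C1: 3W + 4S = 3(3) + 4(6) = 33 — holds.
C2: S = 6 is in {1, 5, 8, 6} — holds.
C3: W − T = 3 − 8 = -5, not -2 — does not hold.
C4: T = 8, S = 6; 8 > 6 (want ≤) — does not hold.

Violated: 3, 4.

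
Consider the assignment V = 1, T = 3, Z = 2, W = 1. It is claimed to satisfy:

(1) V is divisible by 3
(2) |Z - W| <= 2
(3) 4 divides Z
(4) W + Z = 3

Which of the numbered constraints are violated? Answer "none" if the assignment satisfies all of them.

(1) 1 = 3*0 + 1, so 3 does not divide 1  ✘
(2) |2 - 1| = 1; 1 ≤ 2  ✔
(3) 2 = 4*0 + 2, so 4 does not divide 2  ✘
(4) W + Z = 1 + 2 = 3  ✔

Violated: 1, 3.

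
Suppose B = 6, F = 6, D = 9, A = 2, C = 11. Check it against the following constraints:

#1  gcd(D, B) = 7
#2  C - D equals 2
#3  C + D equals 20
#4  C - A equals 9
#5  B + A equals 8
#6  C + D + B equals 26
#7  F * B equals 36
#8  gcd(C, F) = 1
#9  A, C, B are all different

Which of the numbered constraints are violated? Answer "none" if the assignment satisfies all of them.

#1 gcd(9, 6) = 3, not 7 — does not hold.
#2 C - D = 11 - 9 = 2 — holds.
#3 C + D = 11 + 9 = 20 — holds.
#4 C - A = 11 - 2 = 9 — holds.
#5 B + A = 6 + 2 = 8 — holds.
#6 C + D + B = 11 + 9 + 6 = 26 — holds.
#7 F * B = 6 * 6 = 36 — holds.
#8 gcd(11, 6) = 1 — holds.
#9 values 2, 11, 6 are pairwise distinct — holds.

No — constraint 1 is not satisfied.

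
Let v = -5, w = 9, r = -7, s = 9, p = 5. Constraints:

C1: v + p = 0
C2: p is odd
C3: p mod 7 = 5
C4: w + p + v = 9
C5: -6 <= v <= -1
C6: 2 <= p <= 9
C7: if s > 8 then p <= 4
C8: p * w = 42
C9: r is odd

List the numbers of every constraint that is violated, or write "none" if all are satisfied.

C1: v + p = -5 + 5 = 0 — satisfied.
C2: p = 5 is odd — satisfied.
C3: 5 mod 7 = 5 — satisfied.
C4: w + p + v = 9 + 5 + (-5) = 9 — satisfied.
C5: v = -5 lies in [-6, -1] — satisfied.
C6: p = 5 lies in [2, 9] — satisfied.
C7: s = 9 > 8, so we need p ≤ 4; but p = 5 > 4 — violated.
C8: p * w = 5 * 9 = 45, not 42 — violated.
C9: r = -7 is odd — satisfied.

No — constraints 7, 8 are not satisfied.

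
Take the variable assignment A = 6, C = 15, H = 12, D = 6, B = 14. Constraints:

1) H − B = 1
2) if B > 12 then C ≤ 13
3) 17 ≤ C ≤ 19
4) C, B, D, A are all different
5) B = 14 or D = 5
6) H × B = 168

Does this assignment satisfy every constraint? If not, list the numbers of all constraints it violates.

1) H − B = 12 − 14 = -2, not 1  false
2) B = 14 > 12, so we need C ≤ 13; but C = 15 > 13  false
3) C = 15 is outside [17, 19]  false
4) D = A = 6, not all different  false
5) B = 14 = 14 (first disjunct)  true
6) H × B = 12 × 14 = 168  true

The assignment fails constraints 1, 2, 3, and 4.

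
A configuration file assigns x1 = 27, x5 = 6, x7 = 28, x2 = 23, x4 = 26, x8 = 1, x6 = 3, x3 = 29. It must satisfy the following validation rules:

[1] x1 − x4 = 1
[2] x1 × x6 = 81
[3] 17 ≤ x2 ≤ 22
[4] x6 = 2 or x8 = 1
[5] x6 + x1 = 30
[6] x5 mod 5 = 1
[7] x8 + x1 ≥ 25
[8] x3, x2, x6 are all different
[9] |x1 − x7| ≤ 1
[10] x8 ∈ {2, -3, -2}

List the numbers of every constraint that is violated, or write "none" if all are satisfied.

[1] x1 − x4 = 27 − 26 = 1  OK
[2] x1 × x6 = 27 × 3 = 81  OK
[3] x2 = 23 is outside [17, 22]  FAIL
[4] x6 = 3 ≠ 2, but x8 = 1 = 1 (second disjunct)  OK
[5] x6 + x1 = 3 + 27 = 30  OK
[6] 6 mod 5 = 1  OK
[7] x8 + x1 = 1 + 27 = 28; 28 ≥ 25  OK
[8] values 29, 23, 3 are pairwise distinct  OK
[9] |27 − 28| = 1; 1 ≤ 1  OK
[10] x8 = 1 is not in {2, -3, -2}  FAIL

The assignment fails constraints 3, 10.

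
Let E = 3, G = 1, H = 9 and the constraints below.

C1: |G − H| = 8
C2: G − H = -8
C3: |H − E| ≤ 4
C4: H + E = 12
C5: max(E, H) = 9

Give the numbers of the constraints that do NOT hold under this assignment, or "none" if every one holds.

C1: |1 − 9| = 8  ✓
C2: G − H = 1 − 9 = -8  ✓
C3: |9 − 3| = 6; 6 > 4, exceeds bound 4  ✗
C4: H + E = 9 + 3 = 12  ✓
C5: max(3, 9) = 9  ✓

Constraint 3 is violated.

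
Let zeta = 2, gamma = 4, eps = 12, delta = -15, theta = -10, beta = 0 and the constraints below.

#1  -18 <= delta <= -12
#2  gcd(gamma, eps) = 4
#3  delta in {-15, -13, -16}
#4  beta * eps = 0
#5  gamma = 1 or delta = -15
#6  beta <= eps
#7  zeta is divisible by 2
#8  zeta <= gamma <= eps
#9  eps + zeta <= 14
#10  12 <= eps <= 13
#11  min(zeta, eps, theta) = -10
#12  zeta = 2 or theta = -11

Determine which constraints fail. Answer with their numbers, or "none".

No violations.

#1 delta = -15 lies in [-18, -12]  yes
#2 gcd(4, 12) = 4  yes
#3 delta = -15 is in {-15, -13, -16}  yes
#4 beta * eps = 0 * 12 = 0  yes
#5 gamma = 4 ≠ 1, but delta = -15 = -15 (second disjunct)  yes
#6 beta = 0, eps = 12; 0 ≤ 12  yes
#7 2 / 2 = 1, so 2 divides 2  yes
#8 values 2 <= 4 <= 12  yes
#9 eps + zeta = 12 + 2 = 14; 14 ≤ 14  yes
#10 eps = 12 lies in [12, 13]  yes
#11 min(2, 12, -10) = -10  yes
#12 zeta = 2 = 2 (first disjunct)  yes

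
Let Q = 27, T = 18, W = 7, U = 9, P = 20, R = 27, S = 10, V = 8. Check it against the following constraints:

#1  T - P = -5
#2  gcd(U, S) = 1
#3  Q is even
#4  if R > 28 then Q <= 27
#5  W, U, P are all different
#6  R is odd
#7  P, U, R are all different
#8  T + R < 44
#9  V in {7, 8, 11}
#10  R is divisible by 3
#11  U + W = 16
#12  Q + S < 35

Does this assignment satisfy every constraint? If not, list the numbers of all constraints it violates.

Constraints 1, 3, 8, 12 do not hold.

#1 T - P = 18 - 20 = -2, not -5  no
#2 gcd(9, 10) = 1  yes
#3 Q = 27 is odd  no
#4 R = 27, not > 28; antecedent false, conditional vacuously true  yes
#5 values 7, 9, 20 are pairwise distinct  yes
#6 R = 27 is odd  yes
#7 values 20, 9, 27 are pairwise distinct  yes
#8 T + R = 18 + 27 = 45; 45 ≥ 44, bound 44 not met  no
#9 V = 8 is in {7, 8, 11}  yes
#10 27 / 3 = 9, so 3 divides 27  yes
#11 U + W = 9 + 7 = 16  yes
#12 Q + S = 27 + 10 = 37; 37 ≥ 35, bound 35 not met  no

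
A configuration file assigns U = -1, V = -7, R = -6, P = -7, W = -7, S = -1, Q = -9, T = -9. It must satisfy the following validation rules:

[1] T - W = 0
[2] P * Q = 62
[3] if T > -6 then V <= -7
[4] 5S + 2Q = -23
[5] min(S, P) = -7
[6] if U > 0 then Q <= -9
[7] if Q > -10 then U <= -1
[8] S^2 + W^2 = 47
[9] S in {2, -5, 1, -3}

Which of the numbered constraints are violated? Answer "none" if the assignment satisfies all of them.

[1] T - W = -9 - (-7) = -2, not 0  false
[2] P * Q = -7 * (-9) = 63, not 62  false
[3] T = -9, not > -6; antecedent false, conditional vacuously true  true
[4] 5S + 2Q = 5(-1) + 2(-9) = -23  true
[5] min(-1, -7) = -7  true
[6] U = -1, not > 0; antecedent false, conditional vacuously true  true
[7] Q = -9 > -10, so we need U ≤ -1; U = -1 ≤ -1  true
[8] S^2 + W^2 = (-1)^2 + (-7)^2 = 1 + 49 = 50, not 47  false
[9] S = -1 is not in {2, -5, 1, -3}  false

Constraints 1, 2, 8, and 9 do not hold.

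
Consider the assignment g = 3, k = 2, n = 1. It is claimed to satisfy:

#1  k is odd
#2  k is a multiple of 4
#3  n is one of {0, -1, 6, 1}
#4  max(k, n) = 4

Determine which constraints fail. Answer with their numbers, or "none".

#1 k = 2 is even  fails
#2 2 = 4*0 + 2, so 4 does not divide 2  fails
#3 n = 1 is in {0, -1, 6, 1}  holds
#4 max(2, 1) = 2, not 4  fails

Constraints 1, 2, 4 are violated.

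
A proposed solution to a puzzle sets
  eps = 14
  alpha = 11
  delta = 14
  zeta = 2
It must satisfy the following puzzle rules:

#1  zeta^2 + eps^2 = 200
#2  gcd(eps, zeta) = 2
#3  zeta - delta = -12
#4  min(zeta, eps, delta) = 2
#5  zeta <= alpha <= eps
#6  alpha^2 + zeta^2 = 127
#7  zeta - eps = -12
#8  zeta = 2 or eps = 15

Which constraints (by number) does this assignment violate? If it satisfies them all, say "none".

Constraint 6 does not hold.

#1 zeta^2 + eps^2 = 2^2 + 14^2 = 4 + 196 = 200 — satisfied.
#2 gcd(14, 2) = 2 — satisfied.
#3 zeta - delta = 2 - 14 = -12 — satisfied.
#4 min(2, 14, 14) = 2 — satisfied.
#5 values 2 <= 11 <= 14 — satisfied.
#6 alpha^2 + zeta^2 = 11^2 + 2^2 = 121 + 4 = 125, not 127 — violated.
#7 zeta - eps = 2 - 14 = -12 — satisfied.
#8 zeta = 2 = 2 (first disjunct) — satisfied.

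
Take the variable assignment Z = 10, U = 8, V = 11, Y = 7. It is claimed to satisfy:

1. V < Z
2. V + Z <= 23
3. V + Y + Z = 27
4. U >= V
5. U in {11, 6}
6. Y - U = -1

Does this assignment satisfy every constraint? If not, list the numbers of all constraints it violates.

1. V = 11, Z = 10; 11 ≥ 10 (want <)  ✗
2. V + Z = 11 + 10 = 21; 21 ≤ 23  ✓
3. V + Y + Z = 11 + 7 + 10 = 28, not 27  ✗
4. U = 8, V = 11; 8 < 11 (want ≥)  ✗
5. U = 8 is not in {11, 6}  ✗
6. Y - U = 7 - 8 = -1  ✓

No — constraints 1, 3, 4, and 5 are not satisfied.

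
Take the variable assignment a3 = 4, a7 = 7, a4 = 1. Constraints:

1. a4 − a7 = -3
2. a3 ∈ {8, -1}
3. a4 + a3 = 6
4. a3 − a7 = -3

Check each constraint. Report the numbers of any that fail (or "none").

1. a4 − a7 = 1 − 7 = -6, not -3  no
2. a3 = 4 is not in {8, -1}  no
3. a4 + a3 = 1 + 4 = 5, not 6  no
4. a3 − a7 = 4 − 7 = -3  yes

Constraints 1, 2, and 3 are violated.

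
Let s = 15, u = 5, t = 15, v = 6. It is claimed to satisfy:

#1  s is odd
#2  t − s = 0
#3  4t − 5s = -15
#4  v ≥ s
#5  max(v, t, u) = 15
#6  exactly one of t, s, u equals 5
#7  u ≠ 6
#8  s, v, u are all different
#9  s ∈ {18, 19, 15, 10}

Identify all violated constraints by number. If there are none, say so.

#1 s = 15 is odd  ✓
#2 t − s = 15 − 15 = 0  ✓
#3 4t − 5s = 4(15) − 5(15) = -15  ✓
#4 v = 6, s = 15; 6 < 15 (want ≥)  ✗
#5 max(6, 15, 5) = 15  ✓
#6 t=15, s=15, u=5; 1 of them equals 5  ✓
#7 u = 5, and 5 ≠ 6  ✓
#8 values 15, 6, 5 are pairwise distinct  ✓
#9 s = 15 is in {18, 19, 15, 10}  ✓

The assignment fails constraint 4.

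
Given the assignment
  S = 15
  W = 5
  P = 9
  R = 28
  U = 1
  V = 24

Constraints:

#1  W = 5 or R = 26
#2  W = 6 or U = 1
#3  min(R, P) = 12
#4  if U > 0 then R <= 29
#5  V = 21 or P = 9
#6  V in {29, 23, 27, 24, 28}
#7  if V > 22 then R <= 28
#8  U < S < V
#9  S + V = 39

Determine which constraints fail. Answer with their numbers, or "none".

#1 W = 5 = 5 (first disjunct)  ✔
#2 W = 5 ≠ 6, but U = 1 = 1 (second disjunct)  ✔
#3 min(28, 9) = 9, not 12  ✘
#4 U = 1 > 0, so we need R ≤ 29; R = 28 ≤ 29  ✔
#5 V = 24 ≠ 21, but P = 9 = 9 (second disjunct)  ✔
#6 V = 24 is in {29, 23, 27, 24, 28}  ✔
#7 V = 24 > 22, so we need R ≤ 28; R = 28 ≤ 28  ✔
#8 values 1 < 15 < 24  ✔
#9 S + V = 15 + 24 = 39  ✔

Constraint 3 does not hold.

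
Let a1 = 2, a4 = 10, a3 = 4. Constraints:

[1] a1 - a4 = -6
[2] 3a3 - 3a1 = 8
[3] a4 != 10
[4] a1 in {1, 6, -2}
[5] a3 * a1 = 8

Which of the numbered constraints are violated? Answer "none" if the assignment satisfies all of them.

The assignment fails constraints 1, 2, 3, and 4.

[1] a1 - a4 = 2 - 10 = -8, not -6 — does not hold.
[2] 3a3 - 3a1 = 3(4) - 3(2) = 6, not 8 — does not hold.
[3] a4 = 10, but 10 is required to differ — does not hold.
[4] a1 = 2 is not in {1, 6, -2} — does not hold.
[5] a3 * a1 = 4 * 2 = 8 — holds.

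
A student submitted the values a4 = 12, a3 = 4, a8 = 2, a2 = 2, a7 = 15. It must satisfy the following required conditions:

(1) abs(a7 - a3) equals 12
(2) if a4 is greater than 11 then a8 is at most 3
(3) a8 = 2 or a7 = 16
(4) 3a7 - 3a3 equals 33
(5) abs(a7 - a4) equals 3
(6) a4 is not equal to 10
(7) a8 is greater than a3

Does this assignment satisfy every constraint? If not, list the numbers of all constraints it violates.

(1) abs(15 - 4) = 11, not 12  ✗
(2) a4 = 12 > 11, so we need a8 ≤ 3; a8 = 2 ≤ 3  ✓
(3) a8 = 2 = 2 (first disjunct)  ✓
(4) 3a7 - 3a3 = 3(15) - 3(4) = 33  ✓
(5) abs(15 - 12) = 3  ✓
(6) a4 = 12, and 12 ≠ 10  ✓
(7) a8 = 2, a3 = 4; 2 ≤ 4 (want >)  ✗

Violated: 1, 7.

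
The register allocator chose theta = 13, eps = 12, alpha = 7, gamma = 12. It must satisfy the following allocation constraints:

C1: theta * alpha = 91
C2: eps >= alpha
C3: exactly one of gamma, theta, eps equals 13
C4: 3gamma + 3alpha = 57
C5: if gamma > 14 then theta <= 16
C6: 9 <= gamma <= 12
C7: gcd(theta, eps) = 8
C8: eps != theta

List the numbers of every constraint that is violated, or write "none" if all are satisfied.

C1: theta * alpha = 13 * 7 = 91 — satisfied.
C2: eps = 12, alpha = 7; 12 ≥ 7 — satisfied.
C3: gamma=12, theta=13, eps=12; 1 of them equals 13 — satisfied.
C4: 3gamma + 3alpha = 3(12) + 3(7) = 57 — satisfied.
C5: gamma = 12, not > 14; antecedent false, conditional vacuously true — satisfied.
C6: gamma = 12 lies in [9, 12] — satisfied.
C7: gcd(13, 12) = 1, not 8 — violated.
C8: eps = 12, theta = 13; distinct — satisfied.

Constraint 7 is violated.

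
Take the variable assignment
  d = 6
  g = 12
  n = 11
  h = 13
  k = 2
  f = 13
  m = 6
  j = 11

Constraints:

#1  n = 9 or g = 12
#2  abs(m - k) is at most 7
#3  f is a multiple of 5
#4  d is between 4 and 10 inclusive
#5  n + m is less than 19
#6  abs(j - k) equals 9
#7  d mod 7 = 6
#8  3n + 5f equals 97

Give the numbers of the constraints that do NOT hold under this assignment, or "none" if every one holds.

Constraints 3 and 8 are violated.

#1 n = 11 ≠ 9, but g = 12 = 12 (second disjunct) — satisfied.
#2 abs(6 - 2) = 4; 4 ≤ 7 — satisfied.
#3 13 = 5*2 + 3, so 5 does not divide 13 — violated.
#4 d = 6 lies in [4, 10] — satisfied.
#5 n + m = 11 + 6 = 17; 17 < 19 — satisfied.
#6 abs(11 - 2) = 9 — satisfied.
#7 6 mod 7 = 6 — satisfied.
#8 3n + 5f = 3(11) + 5(13) = 98, not 97 — violated.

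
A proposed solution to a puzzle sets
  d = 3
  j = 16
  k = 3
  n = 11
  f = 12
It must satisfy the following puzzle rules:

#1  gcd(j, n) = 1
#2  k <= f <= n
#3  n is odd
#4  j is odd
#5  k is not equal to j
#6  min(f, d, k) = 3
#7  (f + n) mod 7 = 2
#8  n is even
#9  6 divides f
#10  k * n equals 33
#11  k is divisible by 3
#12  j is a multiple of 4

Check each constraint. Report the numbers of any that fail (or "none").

#1 gcd(16, 11) = 1  holds
#2 values 3, 12, 11; f = 12 is not <= n = 11  fails
#3 n = 11 is odd  holds
#4 j = 16 is even  fails
#5 k = 3, j = 16; distinct  holds
#6 min(12, 3, 3) = 3  holds
#7 f + n = 23; 23 mod 7 = 2  holds
#8 n = 11 is odd  fails
#9 12 / 6 = 2, so 6 divides 12  holds
#10 k * n = 3 * 11 = 33  holds
#11 3 / 3 = 1, so 3 divides 3  holds
#12 16 / 4 = 4, so 4 divides 16  holds

Violated: 2, 4, 8.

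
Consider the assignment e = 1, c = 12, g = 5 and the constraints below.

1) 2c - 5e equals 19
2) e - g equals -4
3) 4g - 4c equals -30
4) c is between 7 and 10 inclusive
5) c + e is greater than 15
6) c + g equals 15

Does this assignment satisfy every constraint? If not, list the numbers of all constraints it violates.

1) 2c - 5e = 2(12) - 5(1) = 19 — holds.
2) e - g = 1 - 5 = -4 — holds.
3) 4g - 4c = 4(5) - 4(12) = -28, not -30 — fails.
4) c = 12 is outside [7, 10] — fails.
5) c + e = 12 + 1 = 13; 13 ≤ 15, bound 15 not met — fails.
6) c + g = 12 + 5 = 17, not 15 — fails.

The assignment fails constraints 3, 4, 5, 6.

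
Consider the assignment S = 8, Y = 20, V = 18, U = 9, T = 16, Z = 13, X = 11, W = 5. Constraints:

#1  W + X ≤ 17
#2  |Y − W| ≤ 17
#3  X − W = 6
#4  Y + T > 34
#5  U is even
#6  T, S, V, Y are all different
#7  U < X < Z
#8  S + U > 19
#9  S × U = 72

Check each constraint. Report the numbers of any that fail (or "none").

Constraints 5 and 8 are violated.

#1 W + X = 5 + 11 = 16; 16 ≤ 17 — holds.
#2 |20 − 5| = 15; 15 ≤ 17 — holds.
#3 X − W = 11 − 5 = 6 — holds.
#4 Y + T = 20 + 16 = 36; 36 > 34 — holds.
#5 U = 9 is odd — does not hold.
#6 values 16, 8, 18, 20 are pairwise distinct — holds.
#7 values 9 < 11 < 13 — holds.
#8 S + U = 8 + 9 = 17; 17 ≤ 19, bound 19 not met — does not hold.
#9 S × U = 8 × 9 = 72 — holds.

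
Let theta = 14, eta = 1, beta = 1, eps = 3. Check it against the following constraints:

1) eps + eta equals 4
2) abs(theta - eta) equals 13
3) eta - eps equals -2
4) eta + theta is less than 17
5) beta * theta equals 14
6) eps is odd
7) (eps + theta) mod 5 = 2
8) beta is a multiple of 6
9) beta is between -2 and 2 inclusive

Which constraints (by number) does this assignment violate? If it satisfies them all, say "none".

Constraint 8 is violated.

1) eps + eta = 3 + 1 = 4  OK
2) abs(14 - 1) = 13  OK
3) eta - eps = 1 - 3 = -2  OK
4) eta + theta = 1 + 14 = 15; 15 < 17  OK
5) beta * theta = 1 * 14 = 14  OK
6) eps = 3 is odd  OK
7) eps + theta = 17; 17 mod 5 = 2  OK
8) 1 = 6*0 + 1, so 6 does not divide 1  FAIL
9) beta = 1 lies in [-2, 2]  OK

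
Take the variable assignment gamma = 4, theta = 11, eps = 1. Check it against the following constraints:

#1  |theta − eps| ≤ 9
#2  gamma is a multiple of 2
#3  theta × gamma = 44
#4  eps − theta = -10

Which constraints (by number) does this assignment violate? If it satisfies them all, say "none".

Constraint 1 is violated.

#1 |11 − 1| = 10; 10 > 9, exceeds bound 9 — violated.
#2 4 / 2 = 2, so 2 divides 4 — OK.
#3 theta × gamma = 11 × 4 = 44 — OK.
#4 eps − theta = 1 − 11 = -10 — OK.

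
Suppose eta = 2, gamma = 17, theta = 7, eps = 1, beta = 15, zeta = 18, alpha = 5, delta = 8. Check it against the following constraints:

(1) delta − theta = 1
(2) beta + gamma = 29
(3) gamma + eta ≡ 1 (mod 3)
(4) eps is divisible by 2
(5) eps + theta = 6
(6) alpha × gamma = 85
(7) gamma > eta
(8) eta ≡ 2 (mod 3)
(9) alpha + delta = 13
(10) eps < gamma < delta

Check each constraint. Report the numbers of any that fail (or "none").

(1) delta − theta = 8 − 7 = 1 — OK.
(2) beta + gamma = 15 + 17 = 32, not 29 — violated.
(3) gamma + eta = 19; 19 mod 3 = 1 — OK.
(4) 1 = 2×0 + 1, so 2 does not divide 1 — violated.
(5) eps + theta = 1 + 7 = 8, not 6 — violated.
(6) alpha × gamma = 5 × 17 = 85 — OK.
(7) gamma = 17, eta = 2; 17 > 2 — OK.
(8) 2 mod 3 = 2 — OK.
(9) alpha + delta = 5 + 8 = 13 — OK.
(10) values 1, 17, 8; gamma = 17 is not < delta = 8 — violated.

Violated: 2, 4, 5, 10.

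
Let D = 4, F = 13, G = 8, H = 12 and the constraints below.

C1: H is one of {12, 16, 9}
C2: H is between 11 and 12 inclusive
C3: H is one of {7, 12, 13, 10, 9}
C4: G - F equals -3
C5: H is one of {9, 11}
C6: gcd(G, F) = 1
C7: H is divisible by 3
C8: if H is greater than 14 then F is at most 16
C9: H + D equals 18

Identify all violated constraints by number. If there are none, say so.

C1: H = 12 is in {12, 16, 9} — holds.
C2: H = 12 lies in [11, 12] — holds.
C3: H = 12 is in {7, 12, 13, 10, 9} — holds.
C4: G - F = 8 - 13 = -5, not -3 — does not hold.
C5: H = 12 is not in {9, 11} — does not hold.
C6: gcd(8, 13) = 1 — holds.
C7: 12 / 3 = 4, so 3 divides 12 — holds.
C8: H = 12, not > 14; antecedent false, conditional vacuously true — holds.
C9: H + D = 12 + 4 = 16, not 18 — does not hold.

Constraints 4, 5, 9 do not hold.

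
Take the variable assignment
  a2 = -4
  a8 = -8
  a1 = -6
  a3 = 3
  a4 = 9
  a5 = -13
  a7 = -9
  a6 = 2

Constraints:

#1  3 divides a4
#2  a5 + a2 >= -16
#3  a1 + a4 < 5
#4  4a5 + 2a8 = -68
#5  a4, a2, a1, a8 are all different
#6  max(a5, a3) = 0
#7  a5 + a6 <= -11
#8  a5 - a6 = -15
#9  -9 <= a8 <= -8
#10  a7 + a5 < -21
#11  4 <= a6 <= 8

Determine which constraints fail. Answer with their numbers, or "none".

#1 9 / 3 = 3, so 3 divides 9  ✓
#2 a5 + a2 = -13 + (-4) = -17; -17 < -16, bound -16 not met  ✗
#3 a1 + a4 = -6 + 9 = 3; 3 < 5  ✓
#4 4a5 + 2a8 = 4(-13) + 2(-8) = -68  ✓
#5 values 9, -4, -6, -8 are pairwise distinct  ✓
#6 max(-13, 3) = 3, not 0  ✗
#7 a5 + a6 = -13 + 2 = -11; -11 ≤ -11  ✓
#8 a5 - a6 = -13 - 2 = -15  ✓
#9 a8 = -8 lies in [-9, -8]  ✓
#10 a7 + a5 = -9 + (-13) = -22; -22 < -21  ✓
#11 a6 = 2 is outside [4, 8]  ✗

Constraints 2, 6, and 11 are violated.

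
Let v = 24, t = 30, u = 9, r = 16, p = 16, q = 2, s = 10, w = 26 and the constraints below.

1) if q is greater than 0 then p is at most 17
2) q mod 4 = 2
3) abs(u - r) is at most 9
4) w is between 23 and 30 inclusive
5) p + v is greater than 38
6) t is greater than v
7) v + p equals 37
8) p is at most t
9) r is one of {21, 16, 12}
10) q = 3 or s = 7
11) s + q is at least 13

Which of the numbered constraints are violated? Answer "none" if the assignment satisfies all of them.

No — constraints 7, 10, 11 are not satisfied.

1) q = 2 > 0, so we need p ≤ 17; p = 16 ≤ 17 — OK.
2) 2 mod 4 = 2 — OK.
3) abs(9 - 16) = 7; 7 ≤ 9 — OK.
4) w = 26 lies in [23, 30] — OK.
5) p + v = 16 + 24 = 40; 40 > 38 — OK.
6) t = 30, v = 24; 30 > 24 — OK.
7) v + p = 24 + 16 = 40, not 37 — violated.
8) p = 16, t = 30; 16 ≤ 30 — OK.
9) r = 16 is in {21, 16, 12} — OK.
10) q = 2 ≠ 3 and s = 10 ≠ 7; both disjuncts false — violated.
11) s + q = 10 + 2 = 12; 12 < 13, bound 13 not met — violated.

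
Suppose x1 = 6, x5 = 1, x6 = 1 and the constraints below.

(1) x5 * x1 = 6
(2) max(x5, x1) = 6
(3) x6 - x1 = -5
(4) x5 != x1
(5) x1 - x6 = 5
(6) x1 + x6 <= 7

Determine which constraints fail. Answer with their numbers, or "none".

(1) x5 * x1 = 1 * 6 = 6 — holds.
(2) max(1, 6) = 6 — holds.
(3) x6 - x1 = 1 - 6 = -5 — holds.
(4) x5 = 1, x1 = 6; distinct — holds.
(5) x1 - x6 = 6 - 1 = 5 — holds.
(6) x1 + x6 = 6 + 1 = 7; 7 ≤ 7 — holds.

Yes — all constraints hold.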